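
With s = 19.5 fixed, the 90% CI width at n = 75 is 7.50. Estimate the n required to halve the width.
n ≈ 300

CI width ∝ 1/√n
To reduce width by factor 2, need √n to grow by 2 → need 2² = 4 times as many samples.

Current: n = 75, width = 7.50
New: n = 300, width ≈ 3.72

Width reduced by factor of 7.50/3.72 = 2.02.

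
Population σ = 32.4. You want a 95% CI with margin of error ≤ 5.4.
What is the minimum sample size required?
n ≥ 139

For margin E ≤ 5.4:
n ≥ (z* · σ / E)²
n ≥ (1.960 · 32.4 / 5.4)²
n ≥ 138.30

Minimum n = 139 (rounding up)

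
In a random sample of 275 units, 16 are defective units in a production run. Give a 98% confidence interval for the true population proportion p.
(0.025, 0.091)

Proportion CI:
p̂ = 16/275 = 0.05818
SE = √(p̂(1-p̂)/n) = √(0.05818 · 0.94182 / 275) = 0.01412

z* = 2.326
Margin = z* · SE = 2.326 · 0.01412 = 0.0328

CI: 0.05818 ± 0.0328 = (0.025, 0.091)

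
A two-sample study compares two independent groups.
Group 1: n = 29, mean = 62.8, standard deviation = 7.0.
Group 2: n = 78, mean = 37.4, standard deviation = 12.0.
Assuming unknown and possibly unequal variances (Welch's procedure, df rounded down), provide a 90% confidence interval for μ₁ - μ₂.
(22.27, 28.53)

Difference: x̄₁ - x̄₂ = 25.40
SE = √(s₁²/n₁ + s₂²/n₂) = √(7.0²/29 + 12.0²/78) = 1.8804
df = 85.50 → 85 (Welch–Satterthwaite, rounded down)
t* = 1.663

CI: 25.40 ± 1.663 · 1.8804 = 25.40 ± 3.13 = (22.27, 28.53)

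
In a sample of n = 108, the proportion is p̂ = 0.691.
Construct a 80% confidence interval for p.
(0.634, 0.748)

Proportion CI:
SE = √(p̂(1-p̂)/n) = √(0.691 · 0.309 / 108) = 0.04446

z* = 1.282
Margin = z* · SE = 1.282 · 0.04446 = 0.0570

CI: 0.691 ± 0.0570 = (0.634, 0.748)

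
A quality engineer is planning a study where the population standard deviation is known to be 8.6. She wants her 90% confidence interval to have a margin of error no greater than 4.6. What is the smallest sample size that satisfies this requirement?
n ≥ 10

For margin E ≤ 4.6:
n ≥ (z* · σ / E)²
n ≥ (1.645 · 8.6 / 4.6)²
n ≥ 9.46

Minimum n = 10 (rounding up)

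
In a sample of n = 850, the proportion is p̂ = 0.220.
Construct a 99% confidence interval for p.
(0.183, 0.257)

Proportion CI:
SE = √(p̂(1-p̂)/n) = √(0.220 · 0.780 / 850) = 0.01421

z* = 2.576
Margin = z* · SE = 2.576 · 0.01421 = 0.0366

CI: 0.220 ± 0.0366 = (0.183, 0.257)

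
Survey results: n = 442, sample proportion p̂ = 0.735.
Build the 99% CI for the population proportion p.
(0.681, 0.789)

Proportion CI:
SE = √(p̂(1-p̂)/n) = √(0.735 · 0.265 / 442) = 0.02099

z* = 2.576
Margin = z* · SE = 2.576 · 0.02099 = 0.0541

CI: 0.735 ± 0.0541 = (0.681, 0.789)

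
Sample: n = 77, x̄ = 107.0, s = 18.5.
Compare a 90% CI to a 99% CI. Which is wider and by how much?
99% CI is wider by 4.12

df = 76
90% CI: t* = 1.665, (103.49, 110.51), width = 2 · t* · s/√n = 7.02
99% CI: t* = 2.642, (101.43, 112.57), width = 2 · t* · s/√n = 11.14

The 99% CI is wider by 11.14 - 7.02 = 4.12.
Higher confidence requires a wider interval.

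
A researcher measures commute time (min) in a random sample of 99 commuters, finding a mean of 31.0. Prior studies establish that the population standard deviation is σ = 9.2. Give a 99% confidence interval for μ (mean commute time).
(28.62, 33.38)

z-interval (σ known):
z* = 2.576 for 99% confidence

Margin of error = z* · σ/√n = 2.576 · 9.2/√99 = 2.38

CI: (31.0 - 2.38, 31.0 + 2.38) = (28.62, 33.38)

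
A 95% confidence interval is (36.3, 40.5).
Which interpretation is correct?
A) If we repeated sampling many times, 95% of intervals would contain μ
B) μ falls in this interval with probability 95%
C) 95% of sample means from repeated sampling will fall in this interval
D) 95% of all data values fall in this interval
A

A) Correct — this is the frequentist long-run coverage interpretation.
B) Wrong — μ is fixed; the randomness lives in the interval, not in μ.
C) Wrong — coverage applies to intervals containing μ, not to future x̄ values.
D) Wrong — a CI is about the parameter μ, not individual data values.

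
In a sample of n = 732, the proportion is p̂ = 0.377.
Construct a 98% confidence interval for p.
(0.335, 0.419)

Proportion CI:
SE = √(p̂(1-p̂)/n) = √(0.377 · 0.623 / 732) = 0.01791

z* = 2.326
Margin = z* · SE = 2.326 · 0.01791 = 0.0417

CI: 0.377 ± 0.0417 = (0.335, 0.419)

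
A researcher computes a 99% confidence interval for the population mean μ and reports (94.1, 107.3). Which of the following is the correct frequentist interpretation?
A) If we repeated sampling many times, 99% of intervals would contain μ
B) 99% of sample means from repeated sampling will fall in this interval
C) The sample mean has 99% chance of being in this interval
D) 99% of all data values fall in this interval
A

A) Correct — this is the frequentist long-run coverage interpretation.
B) Wrong — coverage applies to intervals containing μ, not to future x̄ values.
C) Wrong — x̄ is observed and sits in the interval by construction.
D) Wrong — a CI is about the parameter μ, not individual data values.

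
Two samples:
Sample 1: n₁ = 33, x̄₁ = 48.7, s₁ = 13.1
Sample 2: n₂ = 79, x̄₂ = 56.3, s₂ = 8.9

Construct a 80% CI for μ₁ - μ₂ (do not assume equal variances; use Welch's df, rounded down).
(-10.84, -4.36)

Difference: x̄₁ - x̄₂ = -7.60
SE = √(s₁²/n₁ + s₂²/n₂) = √(13.1²/33 + 8.9²/79) = 2.4906
df = 44.85 → 44 (Welch–Satterthwaite, rounded down)
t* = 1.301

CI: -7.60 ± 1.301 · 2.4906 = -7.60 ± 3.24 = (-10.84, -4.36)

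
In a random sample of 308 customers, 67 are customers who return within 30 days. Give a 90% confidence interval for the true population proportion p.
(0.179, 0.256)

Proportion CI:
p̂ = 67/308 = 0.21753
SE = √(p̂(1-p̂)/n) = √(0.21753 · 0.78247 / 308) = 0.02351

z* = 1.645
Margin = z* · SE = 1.645 · 0.02351 = 0.0387

CI: 0.21753 ± 0.0387 = (0.179, 0.256)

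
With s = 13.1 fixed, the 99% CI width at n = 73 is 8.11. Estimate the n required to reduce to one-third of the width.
n ≈ 657

CI width ∝ 1/√n
To reduce width by factor 3, need √n to grow by 3 → need 3² = 9 times as many samples.

Current: n = 73, width = 8.11
New: n = 657, width ≈ 2.64

Width reduced by factor of 8.11/2.64 = 3.07.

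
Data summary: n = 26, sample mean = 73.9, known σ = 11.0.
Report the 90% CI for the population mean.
(70.35, 77.45)

z-interval (σ known):
z* = 1.645 for 90% confidence

Margin of error = z* · σ/√n = 1.645 · 11.0/√26 = 3.55

CI: (73.9 - 3.55, 73.9 + 3.55) = (70.35, 77.45)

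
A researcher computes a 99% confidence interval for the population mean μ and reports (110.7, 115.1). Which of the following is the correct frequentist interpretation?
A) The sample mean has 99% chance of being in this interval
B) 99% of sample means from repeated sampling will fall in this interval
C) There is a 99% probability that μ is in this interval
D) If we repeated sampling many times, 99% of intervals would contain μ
D

A) Wrong — x̄ is observed and sits in the interval by construction.
B) Wrong — coverage applies to intervals containing μ, not to future x̄ values.
C) Wrong — μ is fixed; the randomness lives in the interval, not in μ.
D) Correct — this is the frequentist long-run coverage interpretation.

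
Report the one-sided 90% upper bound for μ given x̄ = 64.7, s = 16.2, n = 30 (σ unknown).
μ ≤ 68.58

Upper bound (one-sided):
t* = 1.311 (one-sided for 90%)
Upper bound = x̄ + t* · s/√n = 64.7 + 1.311 · 16.2/√30 = 68.58

We are 90% confident that μ ≤ 68.58.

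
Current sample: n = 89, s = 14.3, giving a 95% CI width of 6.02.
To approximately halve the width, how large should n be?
n ≈ 356

CI width ∝ 1/√n
To reduce width by factor 2, need √n to grow by 2 → need 2² = 4 times as many samples.

Current: n = 89, width = 6.02
New: n = 356, width ≈ 2.98

Width reduced by factor of 6.02/2.98 = 2.02.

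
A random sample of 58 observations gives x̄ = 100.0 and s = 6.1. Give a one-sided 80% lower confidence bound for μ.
μ ≥ 99.32

Lower bound (one-sided):
t* = 0.848 (one-sided for 80%)
Lower bound = x̄ - t* · s/√n = 100.0 - 0.848 · 6.1/√58 = 99.32

We are 80% confident that μ ≥ 99.32.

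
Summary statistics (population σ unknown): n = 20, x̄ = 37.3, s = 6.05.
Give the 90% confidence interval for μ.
(34.96, 39.64)

t-interval (σ unknown):
df = n - 1 = 19
t* = 1.729 for 90% confidence

Margin of error = t* · s/√n = 1.729 · 6.05/√20 = 2.34

CI: (34.96, 39.64)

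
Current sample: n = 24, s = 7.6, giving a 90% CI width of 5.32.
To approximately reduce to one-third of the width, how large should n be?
n ≈ 216

CI width ∝ 1/√n
To reduce width by factor 3, need √n to grow by 3 → need 3² = 9 times as many samples.

Current: n = 24, width = 5.32
New: n = 216, width ≈ 1.71

Width reduced by factor of 5.32/1.71 = 3.11.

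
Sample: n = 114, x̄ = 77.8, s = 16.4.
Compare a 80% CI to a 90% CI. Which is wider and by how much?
90% CI is wider by 1.13

df = 113
80% CI: t* = 1.289, (75.82, 79.78), width = 2 · t* · s/√n = 3.96
90% CI: t* = 1.658, (75.25, 80.35), width = 2 · t* · s/√n = 5.09

The 90% CI is wider by 5.09 - 3.96 = 1.13.
Higher confidence requires a wider interval.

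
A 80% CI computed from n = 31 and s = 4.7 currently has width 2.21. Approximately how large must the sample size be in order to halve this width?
n ≈ 124

CI width ∝ 1/√n
To reduce width by factor 2, need √n to grow by 2 → need 2² = 4 times as many samples.

Current: n = 31, width = 2.21
New: n = 124, width ≈ 1.09

Width reduced by factor of 2.21/1.09 = 2.03.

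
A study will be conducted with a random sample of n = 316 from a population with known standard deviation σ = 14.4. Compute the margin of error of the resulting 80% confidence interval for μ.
Margin of error = 1.04

Margin of error = z* · σ/√n
= 1.282 · 14.4/√316
= 1.282 · 14.4/17.7764
= 1.04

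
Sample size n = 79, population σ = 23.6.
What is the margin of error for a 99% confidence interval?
Margin of error = 6.84

Margin of error = z* · σ/√n
= 2.576 · 23.6/√79
= 2.576 · 23.6/8.8882
= 6.84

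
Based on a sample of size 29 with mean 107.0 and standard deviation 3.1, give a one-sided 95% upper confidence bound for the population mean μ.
μ ≤ 107.98

Upper bound (one-sided):
t* = 1.701 (one-sided for 95%)
Upper bound = x̄ + t* · s/√n = 107.0 + 1.701 · 3.1/√29 = 107.98

We are 95% confident that μ ≤ 107.98.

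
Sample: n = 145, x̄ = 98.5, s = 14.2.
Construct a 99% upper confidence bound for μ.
μ ≤ 101.27

Upper bound (one-sided):
t* = 2.353 (one-sided for 99%)
Upper bound = x̄ + t* · s/√n = 98.5 + 2.353 · 14.2/√145 = 101.27

We are 99% confident that μ ≤ 101.27.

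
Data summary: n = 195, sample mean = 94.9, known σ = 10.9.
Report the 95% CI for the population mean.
(93.37, 96.43)

z-interval (σ known):
z* = 1.960 for 95% confidence

Margin of error = z* · σ/√n = 1.960 · 10.9/√195 = 1.53

CI: (94.9 - 1.53, 94.9 + 1.53) = (93.37, 96.43)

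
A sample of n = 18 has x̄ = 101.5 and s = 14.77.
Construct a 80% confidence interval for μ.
(96.86, 106.14)

t-interval (σ unknown):
df = n - 1 = 17
t* = 1.333 for 80% confidence

Margin of error = t* · s/√n = 1.333 · 14.77/√18 = 4.64

CI: (96.86, 106.14)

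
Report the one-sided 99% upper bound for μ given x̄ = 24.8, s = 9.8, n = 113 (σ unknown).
μ ≤ 26.98

Upper bound (one-sided):
t* = 2.360 (one-sided for 99%)
Upper bound = x̄ + t* · s/√n = 24.8 + 2.360 · 9.8/√113 = 26.98

We are 99% confident that μ ≤ 26.98.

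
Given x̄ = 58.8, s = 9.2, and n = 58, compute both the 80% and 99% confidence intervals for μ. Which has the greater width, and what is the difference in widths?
99% CI is wider by 3.31

df = 57
80% CI: t* = 1.297, (57.23, 60.37), width = 2 · t* · s/√n = 3.13
99% CI: t* = 2.665, (55.58, 62.02), width = 2 · t* · s/√n = 6.44

The 99% CI is wider by 6.44 - 3.13 = 3.31.
Higher confidence requires a wider interval.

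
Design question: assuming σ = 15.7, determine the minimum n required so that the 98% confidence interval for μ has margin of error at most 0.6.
n ≥ 3705

For margin E ≤ 0.6:
n ≥ (z* · σ / E)²
n ≥ (2.326 · 15.7 / 0.6)²
n ≥ 3704.39

Minimum n = 3705 (rounding up)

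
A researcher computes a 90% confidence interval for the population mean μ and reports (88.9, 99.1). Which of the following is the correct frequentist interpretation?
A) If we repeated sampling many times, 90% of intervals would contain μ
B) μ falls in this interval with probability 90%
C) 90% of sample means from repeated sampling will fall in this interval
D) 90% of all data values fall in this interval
A

A) Correct — this is the frequentist long-run coverage interpretation.
B) Wrong — μ is fixed; the randomness lives in the interval, not in μ.
C) Wrong — coverage applies to intervals containing μ, not to future x̄ values.
D) Wrong — a CI is about the parameter μ, not individual data values.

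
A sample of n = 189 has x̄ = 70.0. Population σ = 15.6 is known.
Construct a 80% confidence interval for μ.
(68.55, 71.45)

z-interval (σ known):
z* = 1.282 for 80% confidence

Margin of error = z* · σ/√n = 1.282 · 15.6/√189 = 1.45

CI: (70.0 - 1.45, 70.0 + 1.45) = (68.55, 71.45)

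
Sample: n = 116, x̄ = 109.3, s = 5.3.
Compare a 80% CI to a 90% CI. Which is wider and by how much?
90% CI is wider by 0.36

df = 115
80% CI: t* = 1.289, (108.67, 109.93), width = 2 · t* · s/√n = 1.27
90% CI: t* = 1.658, (108.48, 110.12), width = 2 · t* · s/√n = 1.63

The 90% CI is wider by 1.63 - 1.27 = 0.36.
Higher confidence requires a wider interval.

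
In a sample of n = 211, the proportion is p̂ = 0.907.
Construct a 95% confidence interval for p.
(0.868, 0.946)

Proportion CI:
SE = √(p̂(1-p̂)/n) = √(0.907 · 0.093 / 211) = 0.01999

z* = 1.960
Margin = z* · SE = 1.960 · 0.01999 = 0.0392

CI: 0.907 ± 0.0392 = (0.868, 0.946)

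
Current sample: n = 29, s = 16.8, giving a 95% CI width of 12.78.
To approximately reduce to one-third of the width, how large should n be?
n ≈ 261

CI width ∝ 1/√n
To reduce width by factor 3, need √n to grow by 3 → need 3² = 9 times as many samples.

Current: n = 29, width = 12.78
New: n = 261, width ≈ 4.10

Width reduced by factor of 12.78/4.10 = 3.12.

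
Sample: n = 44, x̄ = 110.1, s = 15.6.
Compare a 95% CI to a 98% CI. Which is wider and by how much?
98% CI is wider by 1.87

df = 43
95% CI: t* = 2.017, (105.36, 114.84), width = 2 · t* · s/√n = 9.49
98% CI: t* = 2.416, (104.42, 115.78), width = 2 · t* · s/√n = 11.36

The 98% CI is wider by 11.36 - 9.49 = 1.87.
Higher confidence requires a wider interval.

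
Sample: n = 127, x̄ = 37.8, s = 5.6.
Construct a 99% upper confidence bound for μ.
μ ≤ 38.97

Upper bound (one-sided):
t* = 2.356 (one-sided for 99%)
Upper bound = x̄ + t* · s/√n = 37.8 + 2.356 · 5.6/√127 = 38.97

We are 99% confident that μ ≤ 38.97.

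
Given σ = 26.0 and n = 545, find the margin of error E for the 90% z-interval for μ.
Margin of error = 1.83

Margin of error = z* · σ/√n
= 1.645 · 26.0/√545
= 1.645 · 26.0/23.3452
= 1.83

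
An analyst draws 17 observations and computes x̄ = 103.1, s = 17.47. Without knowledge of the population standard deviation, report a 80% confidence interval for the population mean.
(97.44, 108.76)

t-interval (σ unknown):
df = n - 1 = 16
t* = 1.337 for 80% confidence

Margin of error = t* · s/√n = 1.337 · 17.47/√17 = 5.66

CI: (97.44, 108.76)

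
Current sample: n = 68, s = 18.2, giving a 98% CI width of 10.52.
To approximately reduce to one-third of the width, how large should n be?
n ≈ 612

CI width ∝ 1/√n
To reduce width by factor 3, need √n to grow by 3 → need 3² = 9 times as many samples.

Current: n = 68, width = 10.52
New: n = 612, width ≈ 3.43

Width reduced by factor of 10.52/3.43 = 3.07.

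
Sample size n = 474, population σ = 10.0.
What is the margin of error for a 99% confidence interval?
Margin of error = 1.18

Margin of error = z* · σ/√n
= 2.576 · 10.0/√474
= 2.576 · 10.0/21.7715
= 1.18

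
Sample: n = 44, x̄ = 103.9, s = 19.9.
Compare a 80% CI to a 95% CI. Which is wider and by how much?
95% CI is wider by 4.29

df = 43
80% CI: t* = 1.302, (99.99, 107.81), width = 2 · t* · s/√n = 7.81
95% CI: t* = 2.017, (97.85, 109.95), width = 2 · t* · s/√n = 12.10

The 95% CI is wider by 12.10 - 7.81 = 4.29.
Higher confidence requires a wider interval.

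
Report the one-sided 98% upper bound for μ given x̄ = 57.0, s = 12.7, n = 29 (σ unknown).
μ ≤ 62.08

Upper bound (one-sided):
t* = 2.154 (one-sided for 98%)
Upper bound = x̄ + t* · s/√n = 57.0 + 2.154 · 12.7/√29 = 62.08

We are 98% confident that μ ≤ 62.08.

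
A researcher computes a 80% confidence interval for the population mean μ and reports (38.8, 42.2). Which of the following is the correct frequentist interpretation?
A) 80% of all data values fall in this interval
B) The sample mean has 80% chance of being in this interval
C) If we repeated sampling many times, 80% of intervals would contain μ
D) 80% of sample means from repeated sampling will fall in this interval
C

A) Wrong — a CI is about the parameter μ, not individual data values.
B) Wrong — x̄ is observed and sits in the interval by construction.
C) Correct — this is the frequentist long-run coverage interpretation.
D) Wrong — coverage applies to intervals containing μ, not to future x̄ values.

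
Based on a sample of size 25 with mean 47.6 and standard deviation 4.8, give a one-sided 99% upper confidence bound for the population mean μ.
μ ≤ 49.99

Upper bound (one-sided):
t* = 2.492 (one-sided for 99%)
Upper bound = x̄ + t* · s/√n = 47.6 + 2.492 · 4.8/√25 = 49.99

We are 99% confident that μ ≤ 49.99.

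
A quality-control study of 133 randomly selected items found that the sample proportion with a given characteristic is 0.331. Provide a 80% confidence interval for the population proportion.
(0.279, 0.383)

Proportion CI:
SE = √(p̂(1-p̂)/n) = √(0.331 · 0.669 / 133) = 0.04080

z* = 1.282
Margin = z* · SE = 1.282 · 0.04080 = 0.0523

CI: 0.331 ± 0.0523 = (0.279, 0.383)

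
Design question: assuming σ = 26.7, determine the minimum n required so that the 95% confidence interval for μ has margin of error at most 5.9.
n ≥ 79

For margin E ≤ 5.9:
n ≥ (z* · σ / E)²
n ≥ (1.960 · 26.7 / 5.9)²
n ≥ 78.67

Minimum n = 79 (rounding up)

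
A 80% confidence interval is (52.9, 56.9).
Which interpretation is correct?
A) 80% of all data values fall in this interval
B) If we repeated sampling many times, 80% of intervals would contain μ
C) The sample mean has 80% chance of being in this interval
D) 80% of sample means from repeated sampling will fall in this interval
B

A) Wrong — a CI is about the parameter μ, not individual data values.
B) Correct — this is the frequentist long-run coverage interpretation.
C) Wrong — x̄ is observed and sits in the interval by construction.
D) Wrong — coverage applies to intervals containing μ, not to future x̄ values.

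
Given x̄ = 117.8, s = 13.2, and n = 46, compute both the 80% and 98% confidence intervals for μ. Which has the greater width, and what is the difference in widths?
98% CI is wider by 4.33

df = 45
80% CI: t* = 1.301, (115.27, 120.33), width = 2 · t* · s/√n = 5.06
98% CI: t* = 2.412, (113.11, 122.49), width = 2 · t* · s/√n = 9.39

The 98% CI is wider by 9.39 - 5.06 = 4.33.
Higher confidence requires a wider interval.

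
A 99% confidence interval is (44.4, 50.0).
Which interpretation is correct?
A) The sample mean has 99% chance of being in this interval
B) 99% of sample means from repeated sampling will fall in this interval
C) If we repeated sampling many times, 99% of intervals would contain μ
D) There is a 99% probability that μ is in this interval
C

A) Wrong — x̄ is observed and sits in the interval by construction.
B) Wrong — coverage applies to intervals containing μ, not to future x̄ values.
C) Correct — this is the frequentist long-run coverage interpretation.
D) Wrong — μ is fixed; the randomness lives in the interval, not in μ.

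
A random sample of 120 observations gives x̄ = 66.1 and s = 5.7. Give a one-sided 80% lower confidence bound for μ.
μ ≥ 65.66

Lower bound (one-sided):
t* = 0.845 (one-sided for 80%)
Lower bound = x̄ - t* · s/√n = 66.1 - 0.845 · 5.7/√120 = 65.66

We are 80% confident that μ ≥ 65.66.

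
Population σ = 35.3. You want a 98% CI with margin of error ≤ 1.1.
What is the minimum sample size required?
n ≥ 5572

For margin E ≤ 1.1:
n ≥ (z* · σ / E)²
n ≥ (2.326 · 35.3 / 1.1)²
n ≥ 5571.65

Minimum n = 5572 (rounding up)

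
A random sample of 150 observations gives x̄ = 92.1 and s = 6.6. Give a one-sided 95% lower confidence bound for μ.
μ ≥ 91.21

Lower bound (one-sided):
t* = 1.655 (one-sided for 95%)
Lower bound = x̄ - t* · s/√n = 92.1 - 1.655 · 6.6/√150 = 91.21

We are 95% confident that μ ≥ 91.21.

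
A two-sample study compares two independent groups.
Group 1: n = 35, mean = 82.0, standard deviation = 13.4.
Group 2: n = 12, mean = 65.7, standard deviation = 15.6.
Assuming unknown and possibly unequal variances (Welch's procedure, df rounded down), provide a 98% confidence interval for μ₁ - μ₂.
(3.28, 29.32)

Difference: x̄₁ - x̄₂ = 16.30
SE = √(s₁²/n₁ + s₂²/n₂) = √(13.4²/35 + 15.6²/12) = 5.0409
df = 16.92 → 16 (Welch–Satterthwaite, rounded down)
t* = 2.583

CI: 16.30 ± 2.583 · 5.0409 = 16.30 ± 13.02 = (3.28, 29.32)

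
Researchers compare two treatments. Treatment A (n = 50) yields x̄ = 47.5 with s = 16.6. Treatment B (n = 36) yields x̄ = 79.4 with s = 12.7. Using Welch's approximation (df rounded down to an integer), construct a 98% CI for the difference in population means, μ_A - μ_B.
(-39.40, -24.40)

Difference: x̄₁ - x̄₂ = -31.90
SE = √(s₁²/n₁ + s₂²/n₂) = √(16.6²/50 + 12.7²/36) = 3.1609
df = 83.65 → 83 (Welch–Satterthwaite, rounded down)
t* = 2.372

CI: -31.90 ± 2.372 · 3.1609 = -31.90 ± 7.50 = (-39.40, -24.40)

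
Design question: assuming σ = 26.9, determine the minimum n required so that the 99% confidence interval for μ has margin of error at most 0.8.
n ≥ 7503

For margin E ≤ 0.8:
n ≥ (z* · σ / E)²
n ≥ (2.576 · 26.9 / 0.8)²
n ≥ 7502.68

Minimum n = 7503 (rounding up)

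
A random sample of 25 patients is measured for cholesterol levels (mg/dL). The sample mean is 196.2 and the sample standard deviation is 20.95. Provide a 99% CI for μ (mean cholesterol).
(184.48, 207.92)

t-interval (σ unknown):
df = n - 1 = 24
t* = 2.797 for 99% confidence

Margin of error = t* · s/√n = 2.797 · 20.95/√25 = 11.72

CI: (184.48, 207.92)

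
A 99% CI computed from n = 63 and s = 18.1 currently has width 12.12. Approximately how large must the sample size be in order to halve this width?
n ≈ 252

CI width ∝ 1/√n
To reduce width by factor 2, need √n to grow by 2 → need 2² = 4 times as many samples.

Current: n = 63, width = 12.12
New: n = 252, width ≈ 5.92

Width reduced by factor of 12.12/5.92 = 2.05.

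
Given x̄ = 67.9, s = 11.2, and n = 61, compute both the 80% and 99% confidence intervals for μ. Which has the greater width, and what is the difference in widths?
99% CI is wider by 3.91

df = 60
80% CI: t* = 1.296, (66.04, 69.76), width = 2 · t* · s/√n = 3.72
99% CI: t* = 2.660, (64.09, 71.71), width = 2 · t* · s/√n = 7.63

The 99% CI is wider by 7.63 - 3.72 = 3.91.
Higher confidence requires a wider interval.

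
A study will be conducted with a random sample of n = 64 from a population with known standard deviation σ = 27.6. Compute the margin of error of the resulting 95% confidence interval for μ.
Margin of error = 6.76

Margin of error = z* · σ/√n
= 1.960 · 27.6/√64
= 1.960 · 27.6/8.0000
= 6.76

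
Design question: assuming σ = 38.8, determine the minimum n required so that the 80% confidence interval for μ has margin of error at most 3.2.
n ≥ 242

For margin E ≤ 3.2:
n ≥ (z* · σ / E)²
n ≥ (1.282 · 38.8 / 3.2)²
n ≥ 241.62

Minimum n = 242 (rounding up)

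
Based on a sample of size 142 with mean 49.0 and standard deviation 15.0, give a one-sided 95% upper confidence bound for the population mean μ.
μ ≤ 51.08

Upper bound (one-sided):
t* = 1.656 (one-sided for 95%)
Upper bound = x̄ + t* · s/√n = 49.0 + 1.656 · 15.0/√142 = 51.08

We are 95% confident that μ ≤ 51.08.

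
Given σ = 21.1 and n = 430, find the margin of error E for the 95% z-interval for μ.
Margin of error = 1.99

Margin of error = z* · σ/√n
= 1.960 · 21.1/√430
= 1.960 · 21.1/20.7364
= 1.99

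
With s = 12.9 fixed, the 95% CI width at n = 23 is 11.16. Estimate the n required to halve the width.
n ≈ 92

CI width ∝ 1/√n
To reduce width by factor 2, need √n to grow by 2 → need 2² = 4 times as many samples.

Current: n = 23, width = 11.16
New: n = 92, width ≈ 5.34

Width reduced by factor of 11.16/5.34 = 2.09.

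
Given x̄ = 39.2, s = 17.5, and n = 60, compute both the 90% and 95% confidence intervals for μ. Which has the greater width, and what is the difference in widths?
95% CI is wider by 1.49

df = 59
90% CI: t* = 1.671, (35.42, 42.98), width = 2 · t* · s/√n = 7.55
95% CI: t* = 2.001, (34.68, 43.72), width = 2 · t* · s/√n = 9.04

The 95% CI is wider by 9.04 - 7.55 = 1.49.
Higher confidence requires a wider interval.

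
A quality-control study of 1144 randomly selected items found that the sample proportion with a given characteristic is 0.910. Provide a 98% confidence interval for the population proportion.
(0.890, 0.930)

Proportion CI:
SE = √(p̂(1-p̂)/n) = √(0.910 · 0.090 / 1144) = 0.00846

z* = 2.326
Margin = z* · SE = 2.326 · 0.00846 = 0.0197

CI: 0.910 ± 0.0197 = (0.890, 0.930)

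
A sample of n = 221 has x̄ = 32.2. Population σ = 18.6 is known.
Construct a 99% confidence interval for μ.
(28.98, 35.42)

z-interval (σ known):
z* = 2.576 for 99% confidence

Margin of error = z* · σ/√n = 2.576 · 18.6/√221 = 3.22

CI: (32.2 - 3.22, 32.2 + 3.22) = (28.98, 35.42)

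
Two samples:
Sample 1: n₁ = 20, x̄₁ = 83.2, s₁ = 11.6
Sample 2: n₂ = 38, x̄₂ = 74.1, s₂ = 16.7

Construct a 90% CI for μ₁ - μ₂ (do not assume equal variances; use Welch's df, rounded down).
(2.82, 15.38)

Difference: x̄₁ - x̄₂ = 9.10
SE = √(s₁²/n₁ + s₂²/n₂) = √(11.6²/20 + 16.7²/38) = 3.7506
df = 51.56 → 51 (Welch–Satterthwaite, rounded down)
t* = 1.675

CI: 9.10 ± 1.675 · 3.7506 = 9.10 ± 6.28 = (2.82, 15.38)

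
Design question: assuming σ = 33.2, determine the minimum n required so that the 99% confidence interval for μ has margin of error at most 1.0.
n ≥ 7315

For margin E ≤ 1.0:
n ≥ (z* · σ / E)²
n ≥ (2.576 · 33.2 / 1.0)²
n ≥ 7314.22

Minimum n = 7315 (rounding up)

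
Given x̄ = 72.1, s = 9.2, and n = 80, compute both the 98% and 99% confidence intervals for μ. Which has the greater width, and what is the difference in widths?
99% CI is wider by 0.55

df = 79
98% CI: t* = 2.374, (69.66, 74.54), width = 2 · t* · s/√n = 4.88
99% CI: t* = 2.640, (69.38, 74.82), width = 2 · t* · s/√n = 5.43

The 99% CI is wider by 5.43 - 4.88 = 0.55.
Higher confidence requires a wider interval.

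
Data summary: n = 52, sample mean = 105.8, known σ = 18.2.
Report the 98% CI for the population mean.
(99.93, 111.67)

z-interval (σ known):
z* = 2.326 for 98% confidence

Margin of error = z* · σ/√n = 2.326 · 18.2/√52 = 5.87

CI: (105.8 - 5.87, 105.8 + 5.87) = (99.93, 111.67)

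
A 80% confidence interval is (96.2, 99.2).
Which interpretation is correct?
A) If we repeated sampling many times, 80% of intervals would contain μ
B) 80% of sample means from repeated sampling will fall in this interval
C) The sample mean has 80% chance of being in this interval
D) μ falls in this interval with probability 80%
A

A) Correct — this is the frequentist long-run coverage interpretation.
B) Wrong — coverage applies to intervals containing μ, not to future x̄ values.
C) Wrong — x̄ is observed and sits in the interval by construction.
D) Wrong — μ is fixed; the randomness lives in the interval, not in μ.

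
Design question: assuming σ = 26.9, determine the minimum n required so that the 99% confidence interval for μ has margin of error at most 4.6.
n ≥ 227

For margin E ≤ 4.6:
n ≥ (z* · σ / E)²
n ≥ (2.576 · 26.9 / 4.6)²
n ≥ 226.92

Minimum n = 227 (rounding up)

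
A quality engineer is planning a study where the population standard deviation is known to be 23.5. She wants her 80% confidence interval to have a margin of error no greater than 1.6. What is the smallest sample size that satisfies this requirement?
n ≥ 355

For margin E ≤ 1.6:
n ≥ (z* · σ / E)²
n ≥ (1.282 · 23.5 / 1.6)²
n ≥ 354.55

Minimum n = 355 (rounding up)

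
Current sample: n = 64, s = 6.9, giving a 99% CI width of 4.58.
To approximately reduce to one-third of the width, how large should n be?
n ≈ 576

CI width ∝ 1/√n
To reduce width by factor 3, need √n to grow by 3 → need 3² = 9 times as many samples.

Current: n = 64, width = 4.58
New: n = 576, width ≈ 1.49

Width reduced by factor of 4.58/1.49 = 3.07.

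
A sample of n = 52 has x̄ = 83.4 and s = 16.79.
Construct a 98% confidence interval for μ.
(77.81, 88.99)

t-interval (σ unknown):
df = n - 1 = 51
t* = 2.402 for 98% confidence

Margin of error = t* · s/√n = 2.402 · 16.79/√52 = 5.59

CI: (77.81, 88.99)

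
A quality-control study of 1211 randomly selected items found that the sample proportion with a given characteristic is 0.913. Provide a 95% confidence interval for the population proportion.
(0.897, 0.929)

Proportion CI:
SE = √(p̂(1-p̂)/n) = √(0.913 · 0.087 / 1211) = 0.00810

z* = 1.960
Margin = z* · SE = 1.960 · 0.00810 = 0.0159

CI: 0.913 ± 0.0159 = (0.897, 0.929)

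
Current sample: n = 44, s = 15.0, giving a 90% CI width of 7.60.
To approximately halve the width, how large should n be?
n ≈ 176

CI width ∝ 1/√n
To reduce width by factor 2, need √n to grow by 2 → need 2² = 4 times as many samples.

Current: n = 44, width = 7.60
New: n = 176, width ≈ 3.74

Width reduced by factor of 7.60/3.74 = 2.03.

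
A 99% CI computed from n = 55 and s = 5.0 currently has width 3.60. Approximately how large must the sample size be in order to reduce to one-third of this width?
n ≈ 495

CI width ∝ 1/√n
To reduce width by factor 3, need √n to grow by 3 → need 3² = 9 times as many samples.

Current: n = 55, width = 3.60
New: n = 495, width ≈ 1.16

Width reduced by factor of 3.60/1.16 = 3.10.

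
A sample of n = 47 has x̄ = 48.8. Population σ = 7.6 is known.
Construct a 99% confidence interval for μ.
(45.94, 51.66)

z-interval (σ known):
z* = 2.576 for 99% confidence

Margin of error = z* · σ/√n = 2.576 · 7.6/√47 = 2.86

CI: (48.8 - 2.86, 48.8 + 2.86) = (45.94, 51.66)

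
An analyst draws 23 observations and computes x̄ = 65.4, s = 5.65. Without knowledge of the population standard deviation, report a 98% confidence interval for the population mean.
(62.45, 68.35)

t-interval (σ unknown):
df = n - 1 = 22
t* = 2.508 for 98% confidence

Margin of error = t* · s/√n = 2.508 · 5.65/√23 = 2.95

CI: (62.45, 68.35)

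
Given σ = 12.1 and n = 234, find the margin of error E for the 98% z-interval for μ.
Margin of error = 1.84

Margin of error = z* · σ/√n
= 2.326 · 12.1/√234
= 2.326 · 12.1/15.2971
= 1.84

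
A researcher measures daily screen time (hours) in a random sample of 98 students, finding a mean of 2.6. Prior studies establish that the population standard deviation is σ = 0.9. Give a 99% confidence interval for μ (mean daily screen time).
(2.37, 2.83)

z-interval (σ known):
z* = 2.576 for 99% confidence

Margin of error = z* · σ/√n = 2.576 · 0.9/√98 = 0.23

CI: (2.6 - 0.23, 2.6 + 0.23) = (2.37, 2.83)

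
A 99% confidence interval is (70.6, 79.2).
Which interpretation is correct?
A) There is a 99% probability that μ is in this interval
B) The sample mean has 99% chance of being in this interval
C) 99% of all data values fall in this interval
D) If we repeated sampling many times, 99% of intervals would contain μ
D

A) Wrong — μ is fixed; the randomness lives in the interval, not in μ.
B) Wrong — x̄ is observed and sits in the interval by construction.
C) Wrong — a CI is about the parameter μ, not individual data values.
D) Correct — this is the frequentist long-run coverage interpretation.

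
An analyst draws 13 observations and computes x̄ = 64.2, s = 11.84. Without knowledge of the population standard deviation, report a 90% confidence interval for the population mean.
(58.35, 70.05)

t-interval (σ unknown):
df = n - 1 = 12
t* = 1.782 for 90% confidence

Margin of error = t* · s/√n = 1.782 · 11.84/√13 = 5.85

CI: (58.35, 70.05)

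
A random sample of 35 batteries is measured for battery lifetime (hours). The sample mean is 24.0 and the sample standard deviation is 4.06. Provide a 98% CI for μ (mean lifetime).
(22.32, 25.68)

t-interval (σ unknown):
df = n - 1 = 34
t* = 2.441 for 98% confidence

Margin of error = t* · s/√n = 2.441 · 4.06/√35 = 1.68

CI: (22.32, 25.68)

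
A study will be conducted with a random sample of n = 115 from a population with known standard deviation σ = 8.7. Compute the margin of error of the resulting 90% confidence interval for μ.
Margin of error = 1.33

Margin of error = z* · σ/√n
= 1.645 · 8.7/√115
= 1.645 · 8.7/10.7238
= 1.33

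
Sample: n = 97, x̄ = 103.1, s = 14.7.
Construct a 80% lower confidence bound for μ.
μ ≥ 101.84

Lower bound (one-sided):
t* = 0.845 (one-sided for 80%)
Lower bound = x̄ - t* · s/√n = 103.1 - 0.845 · 14.7/√97 = 101.84

We are 80% confident that μ ≥ 101.84.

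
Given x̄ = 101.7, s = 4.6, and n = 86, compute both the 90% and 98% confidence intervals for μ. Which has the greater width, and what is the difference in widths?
98% CI is wider by 0.70

df = 85
90% CI: t* = 1.663, (100.88, 102.52), width = 2 · t* · s/√n = 1.65
98% CI: t* = 2.371, (100.52, 102.88), width = 2 · t* · s/√n = 2.35

The 98% CI is wider by 2.35 - 1.65 = 0.70.
Higher confidence requires a wider interval.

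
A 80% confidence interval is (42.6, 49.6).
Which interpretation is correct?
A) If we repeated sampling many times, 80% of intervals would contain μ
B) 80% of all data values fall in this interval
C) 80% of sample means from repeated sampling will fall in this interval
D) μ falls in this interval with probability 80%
A

A) Correct — this is the frequentist long-run coverage interpretation.
B) Wrong — a CI is about the parameter μ, not individual data values.
C) Wrong — coverage applies to intervals containing μ, not to future x̄ values.
D) Wrong — μ is fixed; the randomness lives in the interval, not in μ.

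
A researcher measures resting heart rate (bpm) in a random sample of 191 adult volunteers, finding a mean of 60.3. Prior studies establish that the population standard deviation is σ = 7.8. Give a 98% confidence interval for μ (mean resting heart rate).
(58.99, 61.61)

z-interval (σ known):
z* = 2.326 for 98% confidence

Margin of error = z* · σ/√n = 2.326 · 7.8/√191 = 1.31

CI: (60.3 - 1.31, 60.3 + 1.31) = (58.99, 61.61)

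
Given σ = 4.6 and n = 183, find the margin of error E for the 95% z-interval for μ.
Margin of error = 0.67

Margin of error = z* · σ/√n
= 1.960 · 4.6/√183
= 1.960 · 4.6/13.5277
= 0.67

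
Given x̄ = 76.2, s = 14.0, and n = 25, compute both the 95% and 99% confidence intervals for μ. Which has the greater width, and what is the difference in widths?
99% CI is wider by 4.10

df = 24
95% CI: t* = 2.064, (70.42, 81.98), width = 2 · t* · s/√n = 11.56
99% CI: t* = 2.797, (68.37, 84.03), width = 2 · t* · s/√n = 15.66

The 99% CI is wider by 15.66 - 11.56 = 4.10.
Higher confidence requires a wider interval.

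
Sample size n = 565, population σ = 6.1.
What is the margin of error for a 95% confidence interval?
Margin of error = 0.50

Margin of error = z* · σ/√n
= 1.960 · 6.1/√565
= 1.960 · 6.1/23.7697
= 0.50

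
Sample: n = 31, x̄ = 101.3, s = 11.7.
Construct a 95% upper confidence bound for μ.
μ ≤ 104.87

Upper bound (one-sided):
t* = 1.697 (one-sided for 95%)
Upper bound = x̄ + t* · s/√n = 101.3 + 1.697 · 11.7/√31 = 104.87

We are 95% confident that μ ≤ 104.87.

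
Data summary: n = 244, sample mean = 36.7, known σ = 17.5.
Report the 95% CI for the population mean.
(34.50, 38.90)

z-interval (σ known):
z* = 1.960 for 95% confidence

Margin of error = z* · σ/√n = 1.960 · 17.5/√244 = 2.20

CI: (36.7 - 2.20, 36.7 + 2.20) = (34.50, 38.90)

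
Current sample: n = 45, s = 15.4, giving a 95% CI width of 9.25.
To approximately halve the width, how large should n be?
n ≈ 180

CI width ∝ 1/√n
To reduce width by factor 2, need √n to grow by 2 → need 2² = 4 times as many samples.

Current: n = 45, width = 9.25
New: n = 180, width ≈ 4.53

Width reduced by factor of 9.25/4.53 = 2.04.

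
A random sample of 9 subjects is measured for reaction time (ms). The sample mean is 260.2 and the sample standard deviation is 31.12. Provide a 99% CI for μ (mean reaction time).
(225.40, 295.00)

t-interval (σ unknown):
df = n - 1 = 8
t* = 3.355 for 99% confidence

Margin of error = t* · s/√n = 3.355 · 31.12/√9 = 34.80

CI: (225.40, 295.00)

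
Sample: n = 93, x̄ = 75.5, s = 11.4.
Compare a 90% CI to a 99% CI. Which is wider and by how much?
99% CI is wider by 2.29

df = 92
90% CI: t* = 1.662, (73.54, 77.46), width = 2 · t* · s/√n = 3.93
99% CI: t* = 2.630, (72.39, 78.61), width = 2 · t* · s/√n = 6.22

The 99% CI is wider by 6.22 - 3.93 = 2.29.
Higher confidence requires a wider interval.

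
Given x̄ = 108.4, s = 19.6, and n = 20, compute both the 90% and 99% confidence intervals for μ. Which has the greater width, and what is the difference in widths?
99% CI is wider by 9.92

df = 19
90% CI: t* = 1.729, (100.82, 115.98), width = 2 · t* · s/√n = 15.16
99% CI: t* = 2.861, (95.86, 120.94), width = 2 · t* · s/√n = 25.08

The 99% CI is wider by 25.08 - 15.16 = 9.92.
Higher confidence requires a wider interval.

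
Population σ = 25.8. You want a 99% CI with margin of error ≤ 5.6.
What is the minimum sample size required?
n ≥ 141

For margin E ≤ 5.6:
n ≥ (z* · σ / E)²
n ≥ (2.576 · 25.8 / 5.6)²
n ≥ 140.85

Minimum n = 141 (rounding up)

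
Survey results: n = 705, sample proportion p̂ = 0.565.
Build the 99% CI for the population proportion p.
(0.517, 0.613)

Proportion CI:
SE = √(p̂(1-p̂)/n) = √(0.565 · 0.435 / 705) = 0.01867

z* = 2.576
Margin = z* · SE = 2.576 · 0.01867 = 0.0481

CI: 0.565 ± 0.0481 = (0.517, 0.613)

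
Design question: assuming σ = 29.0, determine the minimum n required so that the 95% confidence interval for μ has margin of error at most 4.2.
n ≥ 184

For margin E ≤ 4.2:
n ≥ (z* · σ / E)²
n ≥ (1.960 · 29.0 / 4.2)²
n ≥ 183.15

Minimum n = 184 (rounding up)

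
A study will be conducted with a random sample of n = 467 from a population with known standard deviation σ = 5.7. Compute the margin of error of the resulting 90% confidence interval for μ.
Margin of error = 0.43

Margin of error = z* · σ/√n
= 1.645 · 5.7/√467
= 1.645 · 5.7/21.6102
= 0.43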